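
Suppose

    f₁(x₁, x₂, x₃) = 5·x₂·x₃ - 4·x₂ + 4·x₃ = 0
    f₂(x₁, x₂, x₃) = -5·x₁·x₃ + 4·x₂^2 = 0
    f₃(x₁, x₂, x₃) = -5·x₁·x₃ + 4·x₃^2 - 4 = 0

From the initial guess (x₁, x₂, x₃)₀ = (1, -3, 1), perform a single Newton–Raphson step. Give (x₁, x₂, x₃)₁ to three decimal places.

At (1, -3, 1): F = (1.000, 31.000, -5.000).
Jacobian J = [[0, 5·x₃ - 4, 5·x₂ + 4], [-5·x₃, 8·x₂, -5·x₁], [-5·x₃, 0, -5·x₁ + 8·x₃]].
At the point, J = [[0.000, 1.000, -11.000], [-5.000, -24.000, -5.000], [-5.000, 0.000, 3.000]] (det J = 1360.000).
Solving J·Δ = −F gives Δ = (-0.868, 1.426, 0.221).
Then the next iterate is (x₁, x₂, x₃)₁ = (0.132, -1.574, 1.221).

(0.132, -1.574, 1.221)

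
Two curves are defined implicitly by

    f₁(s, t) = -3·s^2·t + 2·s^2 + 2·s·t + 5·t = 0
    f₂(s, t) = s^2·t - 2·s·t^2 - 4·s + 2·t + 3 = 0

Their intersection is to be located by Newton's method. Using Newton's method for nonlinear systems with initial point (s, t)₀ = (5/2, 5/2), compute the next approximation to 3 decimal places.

At (5/2, 5/2): F = (-9.375, -17.625).
Jacobian J = [[-6·s·t + 4·s + 2·t, -3·s^2 + 2·s + 5], [2·s·t - 2·t^2 - 4, s^2 - 4·s·t + 2]].
At the point, J = [[-22.500, -8.750], [-4.000, -16.750]] (det J = 341.875).
Solving J·Δ = −F gives Δ = (-0.008, -1.050).
Then the next iterate is (s, t)₁ = (2.492, 1.450).

(2.492, 1.450)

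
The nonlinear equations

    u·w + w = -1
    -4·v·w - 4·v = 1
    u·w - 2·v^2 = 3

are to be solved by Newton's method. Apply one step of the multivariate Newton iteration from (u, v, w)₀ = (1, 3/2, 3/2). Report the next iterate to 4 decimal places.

At (1, 3/2, 3/2): F = (4.0000, -16.0000, -6.0000).
Jacobian J = [[w, 0, u + 1], [0, -4·w - 4, -4·v], [w, -4·v, u]].
At the point, J = [[1.5000, 0.0000, 2.0000], [0.0000, -10.0000, -6.0000], [1.5000, -6.0000, 1.0000]] (det J = -39.0000).
Solving J·Δ = −F gives Δ = (-2.8718, -1.6923, 0.1538).
Then the next iterate is (u, v, w)₁ = (-1.8718, -0.1923, 1.6538).

(-1.8718, -0.1923, 1.6538)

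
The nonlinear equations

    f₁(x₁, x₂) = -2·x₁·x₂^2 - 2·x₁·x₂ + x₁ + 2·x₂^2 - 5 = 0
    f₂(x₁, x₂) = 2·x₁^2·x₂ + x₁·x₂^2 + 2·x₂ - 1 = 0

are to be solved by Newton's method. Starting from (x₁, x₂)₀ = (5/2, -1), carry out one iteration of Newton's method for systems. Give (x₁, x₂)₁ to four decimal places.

At (5/2, -1): F = (-0.5000, -13.0000).
Jacobian J = [[-2·x₂^2 - 2·x₂ + 1, -4·x₁·x₂ - 2·x₁ + 4·x₂], [4·x₁·x₂ + x₂^2, 2·x₁^2 + 2·x₁·x₂ + 2]].
At the point, J = [[1.0000, 1.0000], [-9.0000, 9.5000]] (det J = 18.5000).
Solving J·Δ = −F gives Δ = (-0.4459, 0.9459).
Then the next iterate is (x₁, x₂)₁ = (2.0541, -0.0541).

(2.0541, -0.0541)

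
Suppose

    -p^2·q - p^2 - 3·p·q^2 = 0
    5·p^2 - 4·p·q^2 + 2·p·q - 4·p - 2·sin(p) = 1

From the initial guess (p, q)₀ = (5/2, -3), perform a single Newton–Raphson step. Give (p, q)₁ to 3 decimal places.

At (5/2, -3): F = (-55.000, -85.94694).
Jacobian J = [[-2·p·q - 2·p - 3·q^2, -p^2 - 6·p·q], [10·p - 4·q^2 + 2·q - 2·cos(p) - 4, -8·p·q + 2·p]].
At the point, J = [[-17.000, 38.750], [-19.39771, 65.000]] (det J = -353.33863).
Solving J·Δ = −F gives Δ = (-0.692, 1.116).
Then the next iterate is (p, q)₁ = (1.808, -1.884).

(1.808, -1.884)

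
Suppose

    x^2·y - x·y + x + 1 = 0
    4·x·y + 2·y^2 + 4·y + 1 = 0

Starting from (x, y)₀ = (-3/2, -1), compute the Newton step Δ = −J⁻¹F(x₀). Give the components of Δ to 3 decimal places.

(0.450, 0.533)

At (-3/2, -1): F = (-4.250, 5.000).
Jacobian J = [[2·x·y - y + 1, x^2 - x], [4·y, 4·x + 4·y + 4]].
At the point, J = [[5.000, 3.750], [-4.000, -6.000]] (det J = -15.000).
Solving J·Δ = −F gives Δ = (0.450, 0.533).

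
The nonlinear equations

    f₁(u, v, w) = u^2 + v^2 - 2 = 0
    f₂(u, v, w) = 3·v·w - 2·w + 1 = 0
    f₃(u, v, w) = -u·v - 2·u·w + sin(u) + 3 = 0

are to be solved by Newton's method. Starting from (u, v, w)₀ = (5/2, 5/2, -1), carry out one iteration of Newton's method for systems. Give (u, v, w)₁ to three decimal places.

(0.148, 2.752, -0.044)

At (5/2, 5/2, -1): F = (10.500, -4.500, 2.34847).
Jacobian J = [[2·u, 2·v, 0], [0, 3·w, 3·v - 2], [-v - 2·w + cos(u), -u, -2·u]].
At the point, J = [[5.000, 5.000, 0.000], [0.000, -3.000, 5.500], [-1.30114, -2.500, -5.000]] (det J = 107.96855).
Solving J·Δ = −F gives Δ = (-2.352, 0.252, 0.956).
Then the next iterate is (u, v, w)₁ = (0.148, 2.752, -0.044).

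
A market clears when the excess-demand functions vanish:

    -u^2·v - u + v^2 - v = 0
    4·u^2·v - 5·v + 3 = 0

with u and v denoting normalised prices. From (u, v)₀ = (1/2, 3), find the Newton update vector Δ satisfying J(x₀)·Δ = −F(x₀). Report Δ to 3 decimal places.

At (1/2, 3): F = (4.750, -9.000).
Jacobian J = [[-2·u·v - 1, -u^2 + 2·v - 1], [8·u·v, 4·u^2 - 5]].
At the point, J = [[-4.000, 4.750], [12.000, -4.000]] (det J = -41.000).
Solving J·Δ = −F gives Δ = (0.579, -0.512).

(0.579, -0.512)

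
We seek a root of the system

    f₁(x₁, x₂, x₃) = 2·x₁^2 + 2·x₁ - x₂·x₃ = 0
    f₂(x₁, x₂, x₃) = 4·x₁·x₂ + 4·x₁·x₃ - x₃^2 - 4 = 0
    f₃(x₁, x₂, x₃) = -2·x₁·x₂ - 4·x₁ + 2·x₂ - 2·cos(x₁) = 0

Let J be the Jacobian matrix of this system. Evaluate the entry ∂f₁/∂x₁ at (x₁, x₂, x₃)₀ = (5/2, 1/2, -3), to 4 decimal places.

∂f₁/∂x₁ = 4·x₁ + 2.
At (5/2, 1/2, -3) this is 12.0000.

12.0000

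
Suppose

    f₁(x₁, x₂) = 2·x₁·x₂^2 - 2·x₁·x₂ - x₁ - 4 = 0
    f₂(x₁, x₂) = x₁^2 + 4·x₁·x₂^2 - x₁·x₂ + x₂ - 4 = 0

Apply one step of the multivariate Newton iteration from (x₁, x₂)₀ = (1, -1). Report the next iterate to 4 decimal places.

(0.2222, -1.5556)

At (1, -1): F = (-1.0000, 1.0000).
Jacobian J = [[2·x₂^2 - 2·x₂ - 1, 4·x₁·x₂ - 2·x₁], [2·x₁ + 4·x₂^2 - x₂, 8·x₁·x₂ - x₁ + 1]].
At the point, J = [[3.0000, -6.0000], [7.0000, -8.0000]] (det J = 18.0000).
Solving J·Δ = −F gives Δ = (-0.7778, -0.5556).
Then the next iterate is (x₁, x₂)₁ = (0.2222, -1.5556).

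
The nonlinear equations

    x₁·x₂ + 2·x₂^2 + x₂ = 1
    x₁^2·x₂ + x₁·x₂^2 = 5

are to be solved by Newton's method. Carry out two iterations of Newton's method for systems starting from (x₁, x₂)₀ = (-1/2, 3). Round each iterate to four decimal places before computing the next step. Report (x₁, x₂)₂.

At (-1/2, 3): F = (18.5000, -8.7500).
Jacobian J = [[x₂, x₁ + 4·x₂ + 1], [2·x₁·x₂ + x₂^2, x₁^2 + 2·x₁·x₂]].
At the point, J = [[3.0000, 12.5000], [6.0000, -2.7500]] (det J = -83.2500).
Solving J·Δ = −F gives Δ = (0.7027, -1.6486).
Then the next iterate is (x₁, x₂)₁ = (0.2027, 1.3514).
Round to (0.2027, 1.3514) and repeat: F = (4.277893, -4.574287), J = [[1.3514, 6.6083], [2.374140, 0.588945]].
Δ = (2.1988, -1.0970), so (x₁, x₂)₂ = (2.4015, 0.2544).

(2.4015, 0.2544)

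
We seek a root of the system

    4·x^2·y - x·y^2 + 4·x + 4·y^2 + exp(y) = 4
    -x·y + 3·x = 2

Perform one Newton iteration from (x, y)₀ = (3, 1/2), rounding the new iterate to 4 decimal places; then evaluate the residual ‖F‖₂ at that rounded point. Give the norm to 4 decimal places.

At (3, 1/2): F = (27.898721, 5.5000).
Jacobian J = [[8·x·y - y^2 + 4, 4·x^2 - 2·x·y + 8·y + exp(y)], [-y + 3, -x]].
At the point, J = [[15.7500, 38.648721], [2.5000, -3.0000]] (det J = -143.871803).
Solving J·Δ = −F gives Δ = (-2.0592, 0.1173).
Then the next iterate is (x, y)₁ = (0.9408, 0.6173).
Re-evaluating at (0.9408, 0.6173): F = (4.968353, 0.241644), so ‖F‖₂ = 4.9742.

4.9742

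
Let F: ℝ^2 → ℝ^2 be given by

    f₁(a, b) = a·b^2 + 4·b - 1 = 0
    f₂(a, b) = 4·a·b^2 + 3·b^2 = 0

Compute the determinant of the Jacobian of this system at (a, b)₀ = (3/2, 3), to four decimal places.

18.0000

J = [[b^2, 2·a·b + 4], [4·b^2, 8·a·b + 6·b]].
At the point, J = [[9.0000, 13.0000], [36.0000, 54.0000]].
det J = 18.0000.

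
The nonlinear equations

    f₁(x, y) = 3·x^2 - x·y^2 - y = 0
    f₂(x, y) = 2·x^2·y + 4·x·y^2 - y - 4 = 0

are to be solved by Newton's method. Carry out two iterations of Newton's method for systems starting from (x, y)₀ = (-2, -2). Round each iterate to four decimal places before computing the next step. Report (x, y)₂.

At (-2, -2): F = (22.0000, -50.0000).
Jacobian J = [[6·x - y^2, -2·x·y - 1], [4·x·y + 4·y^2, 2·x^2 + 8·x·y - 1]].
At the point, J = [[-16.0000, -9.0000], [32.0000, 39.0000]] (det J = -336.0000).
Solving J·Δ = −F gives Δ = (1.2143, 0.2857).
Then the next iterate is (x, y)₁ = (-0.7857, -1.7143).
Round to (-0.7857, -1.7143) and repeat: F = (5.875308, -13.638396), J = [[-7.653024, -3.693851], [17.1430, 11.010053]].
Δ = (0.6835, 0.1746), so (x, y)₂ = (-0.1022, -1.5397).

(-0.1022, -1.5397)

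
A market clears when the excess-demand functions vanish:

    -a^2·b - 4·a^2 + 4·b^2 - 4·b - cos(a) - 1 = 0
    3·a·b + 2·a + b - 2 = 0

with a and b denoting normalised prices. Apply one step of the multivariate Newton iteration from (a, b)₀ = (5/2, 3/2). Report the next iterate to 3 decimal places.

(1.267, 0.590)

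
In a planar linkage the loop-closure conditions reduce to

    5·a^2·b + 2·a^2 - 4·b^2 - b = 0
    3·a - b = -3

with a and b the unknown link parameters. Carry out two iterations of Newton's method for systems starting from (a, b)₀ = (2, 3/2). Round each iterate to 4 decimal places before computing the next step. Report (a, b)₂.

(-0.4843, 1.5471)

At (2, 3/2): F = (27.5000, 7.5000).
Jacobian J = [[10·a·b + 4·a, 5·a^2 - 8·b - 1], [3, -1]].
At the point, J = [[38.0000, 7.0000], [3.0000, -1.0000]] (det J = -59.0000).
Solving J·Δ = −F gives Δ = (-1.3559, 3.4322).
Then the next iterate is (a, b)₁ = (0.6441, 4.9322).
Round to (0.6441, 4.9322) and repeat: F = (-91.177877, 0.0001), J = [[34.344700, -38.383276], [3.0000, -1.0000]].
Δ = (-1.1284, -3.3851), so (a, b)₂ = (-0.4843, 1.5471).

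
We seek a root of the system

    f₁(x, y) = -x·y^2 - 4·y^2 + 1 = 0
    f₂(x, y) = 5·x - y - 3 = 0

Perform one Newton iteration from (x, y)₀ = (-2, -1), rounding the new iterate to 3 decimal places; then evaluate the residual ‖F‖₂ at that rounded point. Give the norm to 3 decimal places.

At (-2, -1): F = (-1.000, -12.000).
Jacobian J = [[-y^2, -2·x·y - 8·y], [5, -1]].
At the point, J = [[-1.000, 4.000], [5.000, -1.000]] (det J = -19.000).
Solving J·Δ = −F gives Δ = (2.579, 0.895).
Then the next iterate is (x, y)₁ = (0.579, -0.105).
Re-evaluating at (0.579, -0.105): F = (0.94952, 0.000), so ‖F‖₂ = 0.950.

0.950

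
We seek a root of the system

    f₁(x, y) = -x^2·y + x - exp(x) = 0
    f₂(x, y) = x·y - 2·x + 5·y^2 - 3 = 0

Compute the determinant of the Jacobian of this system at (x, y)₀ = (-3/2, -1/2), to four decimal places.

J = [[-2·x·y - exp(x) + 1, -x^2], [y - 2, x + 10·y]].
At the point, J = [[-0.723130, -2.2500], [-2.5000, -6.5000]].
det J = -0.9247.

-0.9247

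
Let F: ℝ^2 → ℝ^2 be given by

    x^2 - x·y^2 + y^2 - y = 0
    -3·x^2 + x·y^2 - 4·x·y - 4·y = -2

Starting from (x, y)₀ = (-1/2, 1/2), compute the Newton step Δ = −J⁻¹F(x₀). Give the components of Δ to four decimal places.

(0.1500, 0.1250)

At (-1/2, 1/2): F = (0.1250, 0.1250).
Jacobian J = [[2·x - y^2, -2·x·y + 2·y - 1], [-6·x + y^2 - 4·y, 2·x·y - 4·x - 4]].
At the point, J = [[-1.2500, 0.5000], [1.2500, -2.5000]] (det J = 2.5000).
Solving J·Δ = −F gives Δ = (0.1500, 0.1250).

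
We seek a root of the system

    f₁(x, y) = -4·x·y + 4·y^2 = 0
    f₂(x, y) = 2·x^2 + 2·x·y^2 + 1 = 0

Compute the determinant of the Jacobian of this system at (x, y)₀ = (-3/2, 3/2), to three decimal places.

81.000

J = [[-4·y, -4·x + 8·y], [4·x + 2·y^2, 4·x·y]].
At the point, J = [[-6.000, 18.000], [-1.500, -9.000]].
det J = 81.000.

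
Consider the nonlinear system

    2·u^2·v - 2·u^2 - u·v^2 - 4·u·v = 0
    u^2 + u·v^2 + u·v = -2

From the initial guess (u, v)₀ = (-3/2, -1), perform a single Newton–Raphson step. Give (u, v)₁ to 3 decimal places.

(-0.342, -1.517)

At (-3/2, -1): F = (-13.500, 4.250).
Jacobian J = [[4·u·v - 4·u - v^2 - 4·v, 2·u^2 - 2·u·v - 4·u], [2·u + v^2 + v, 2·u·v + u]].
At the point, J = [[15.000, 7.500], [-3.000, 1.500]] (det J = 45.000).
Solving J·Δ = −F gives Δ = (1.158, -0.517).
Then the next iterate is (u, v)₁ = (-0.342, -1.517).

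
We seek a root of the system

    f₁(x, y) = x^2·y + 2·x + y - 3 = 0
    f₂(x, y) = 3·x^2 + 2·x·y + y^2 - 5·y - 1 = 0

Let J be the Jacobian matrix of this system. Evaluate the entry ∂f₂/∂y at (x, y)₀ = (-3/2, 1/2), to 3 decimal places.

∂f₂/∂y = 2·x + 2·y - 5.
At (-3/2, 1/2) this is -7.000.

-7.000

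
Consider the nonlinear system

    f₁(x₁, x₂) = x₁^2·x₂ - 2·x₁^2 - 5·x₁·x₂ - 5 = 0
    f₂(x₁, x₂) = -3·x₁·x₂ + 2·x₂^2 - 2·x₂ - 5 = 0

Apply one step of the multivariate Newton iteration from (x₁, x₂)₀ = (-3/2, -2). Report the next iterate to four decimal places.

(-0.5028, -1.2758)

At (-3/2, -2): F = (-29.0000, -2.0000).
Jacobian J = [[2·x₁·x₂ - 4·x₁ - 5·x₂, x₁^2 - 5·x₁], [-3·x₂, -3·x₁ + 4·x₂ - 2]].
At the point, J = [[22.0000, 9.7500], [6.0000, -5.5000]] (det J = -179.5000).
Solving J·Δ = −F gives Δ = (0.9972, 0.7242).
Then the next iterate is (x₁, x₂)₁ = (-0.5028, -1.2758).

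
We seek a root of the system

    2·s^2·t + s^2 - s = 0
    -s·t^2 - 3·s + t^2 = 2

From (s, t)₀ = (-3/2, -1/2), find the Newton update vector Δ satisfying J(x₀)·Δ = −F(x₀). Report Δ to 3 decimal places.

At (-3/2, -1/2): F = (1.500, 3.125).
Jacobian J = [[4·s·t + 2·s - 1, 2·s^2], [-t^2 - 3, -2·s·t + 2·t]].
At the point, J = [[-1.000, 4.500], [-3.250, -2.500]] (det J = 17.125).
Solving J·Δ = −F gives Δ = (1.040, -0.102).

(1.040, -0.102)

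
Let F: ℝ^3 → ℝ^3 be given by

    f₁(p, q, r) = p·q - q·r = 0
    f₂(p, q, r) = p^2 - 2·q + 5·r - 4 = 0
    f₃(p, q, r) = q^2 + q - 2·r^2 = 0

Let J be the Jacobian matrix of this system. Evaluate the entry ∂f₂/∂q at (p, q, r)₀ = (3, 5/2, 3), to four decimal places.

-2.0000

∂f₂/∂q = -2.
At (3, 5/2, 3) this is -2.0000.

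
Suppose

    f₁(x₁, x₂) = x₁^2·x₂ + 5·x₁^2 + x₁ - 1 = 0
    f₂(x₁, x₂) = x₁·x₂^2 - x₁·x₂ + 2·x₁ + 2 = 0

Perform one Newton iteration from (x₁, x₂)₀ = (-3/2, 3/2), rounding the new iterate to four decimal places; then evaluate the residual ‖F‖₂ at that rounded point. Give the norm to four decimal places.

2.8559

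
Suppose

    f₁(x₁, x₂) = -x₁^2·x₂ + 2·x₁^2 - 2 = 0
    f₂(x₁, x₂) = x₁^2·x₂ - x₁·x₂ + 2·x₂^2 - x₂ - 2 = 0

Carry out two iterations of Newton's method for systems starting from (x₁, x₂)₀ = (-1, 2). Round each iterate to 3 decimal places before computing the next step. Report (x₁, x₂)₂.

(-1.673, 0.228)

At (-1, 2): F = (-2.000, 8.000).
Jacobian J = [[-2·x₁·x₂ + 4·x₁, -x₁^2], [2·x₁·x₂ - x₂, x₁^2 - x₁ + 4·x₂ - 1]].
At the point, J = [[0.000, -1.000], [-6.000, 9.000]] (det J = -6.000).
Solving J·Δ = −F gives Δ = (-1.667, -2.000).
Then the next iterate is (x₁, x₂)₁ = (-2.667, 0.000).
Round to (-2.667, 0.000) and repeat: F = (12.22578, -2.000), J = [[-10.668, -7.11289], [0.000, 8.77989]].
Δ = (0.994, 0.228), so (x₁, x₂)₂ = (-1.673, 0.228).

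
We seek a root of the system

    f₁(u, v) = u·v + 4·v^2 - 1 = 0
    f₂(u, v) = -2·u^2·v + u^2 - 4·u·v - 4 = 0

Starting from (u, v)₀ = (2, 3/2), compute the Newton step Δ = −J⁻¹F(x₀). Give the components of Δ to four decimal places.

(-0.9302, -0.6860)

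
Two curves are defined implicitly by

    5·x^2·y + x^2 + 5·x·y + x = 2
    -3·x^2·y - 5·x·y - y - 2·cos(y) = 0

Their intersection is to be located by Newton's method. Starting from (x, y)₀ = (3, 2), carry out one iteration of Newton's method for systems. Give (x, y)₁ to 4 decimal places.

(2.4074, 0.5938)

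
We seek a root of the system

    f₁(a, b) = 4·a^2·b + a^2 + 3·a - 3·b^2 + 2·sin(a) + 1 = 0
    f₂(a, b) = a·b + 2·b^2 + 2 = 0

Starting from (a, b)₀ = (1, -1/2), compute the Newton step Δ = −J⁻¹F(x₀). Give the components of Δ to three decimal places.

(12.634, -4.317)

At (1, -1/2): F = (3.93294, 2.000).
Jacobian J = [[8·a·b + 2·a + 2·cos(a) + 3, 4·a^2 - 6·b], [b, a + 4·b]].
At the point, J = [[2.08060, 7.000], [-0.500, -1.000]] (det J = 1.41940).
Solving J·Δ = −F gives Δ = (12.634, -4.317).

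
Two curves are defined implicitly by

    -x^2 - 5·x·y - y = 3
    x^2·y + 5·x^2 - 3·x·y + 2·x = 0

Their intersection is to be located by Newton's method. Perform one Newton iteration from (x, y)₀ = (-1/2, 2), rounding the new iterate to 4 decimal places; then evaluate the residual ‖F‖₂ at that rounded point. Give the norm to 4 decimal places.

At (-1/2, 2): F = (-0.2500, 3.7500).
Jacobian J = [[-2·x - 5·y, -5·x - 1], [2·x·y + 10·x - 3·y + 2, x^2 - 3·x]].
At the point, J = [[-9.0000, 1.5000], [-11.0000, 1.7500]] (det J = 0.7500).
Solving J·Δ = −F gives Δ = (8.0833, 48.6667).
Then the next iterate is (x, y)₁ = (7.5833, 50.6667).
Re-evaluating at (7.5833, 50.6667): F = (-2032.277069, 2063.697923), so ‖F‖₂ = 2896.3769.

2896.3769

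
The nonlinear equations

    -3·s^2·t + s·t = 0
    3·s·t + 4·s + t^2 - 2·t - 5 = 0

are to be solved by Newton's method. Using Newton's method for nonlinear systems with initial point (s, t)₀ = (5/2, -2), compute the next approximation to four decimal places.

At (5/2, -2): F = (32.5000, -2.0000).
Jacobian J = [[-6·s·t + t, -3·s^2 + s], [3·t + 4, 3·s + 2·t - 2]].
At the point, J = [[28.0000, -16.2500], [-2.0000, 1.5000]] (det J = 9.5000).
Solving J·Δ = −F gives Δ = (-1.7105, -0.9474).
Then the next iterate is (s, t)₁ = (0.7895, -2.9474).

(0.7895, -2.9474)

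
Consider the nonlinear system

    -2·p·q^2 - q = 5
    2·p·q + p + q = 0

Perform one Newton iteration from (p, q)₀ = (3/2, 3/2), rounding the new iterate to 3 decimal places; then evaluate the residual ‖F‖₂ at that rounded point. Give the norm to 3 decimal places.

6.265

At (3/2, 3/2): F = (-13.250, 7.500).
Jacobian J = [[-2·q^2, -4·p·q - 1], [2·q + 1, 2·p + 1]].
At the point, J = [[-4.500, -10.000], [4.000, 4.000]] (det J = 22.000).
Solving J·Δ = −F gives Δ = (-1.000, -0.875).
Then the next iterate is (p, q)₁ = (0.500, 0.625).
Re-evaluating at (0.500, 0.625): F = (-6.01562, 1.750), so ‖F‖₂ = 6.265.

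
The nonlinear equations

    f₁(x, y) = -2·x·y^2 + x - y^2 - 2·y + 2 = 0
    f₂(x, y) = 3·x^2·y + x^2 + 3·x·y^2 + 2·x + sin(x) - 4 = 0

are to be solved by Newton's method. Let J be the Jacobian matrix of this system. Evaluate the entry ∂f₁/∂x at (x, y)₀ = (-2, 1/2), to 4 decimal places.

0.5000

∂f₁/∂x = -2·y^2 + 1.
At (-2, 1/2) this is 0.5000.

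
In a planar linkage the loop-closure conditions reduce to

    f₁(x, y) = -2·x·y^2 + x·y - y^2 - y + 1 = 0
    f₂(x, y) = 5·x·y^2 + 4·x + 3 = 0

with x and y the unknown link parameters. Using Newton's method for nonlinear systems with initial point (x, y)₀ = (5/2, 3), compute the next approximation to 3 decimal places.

At (5/2, 3): F = (-48.500, 125.500).
Jacobian J = [[-2·y^2 + y, -4·x·y + x - 2·y - 1], [5·y^2 + 4, 10·x·y]].
At the point, J = [[-15.000, -34.500], [49.000, 75.000]] (det J = 565.500).
Solving J·Δ = −F gives Δ = (-1.224, -0.874).
Then the next iterate is (x, y)₁ = (1.276, 2.126).

(1.276, 2.126)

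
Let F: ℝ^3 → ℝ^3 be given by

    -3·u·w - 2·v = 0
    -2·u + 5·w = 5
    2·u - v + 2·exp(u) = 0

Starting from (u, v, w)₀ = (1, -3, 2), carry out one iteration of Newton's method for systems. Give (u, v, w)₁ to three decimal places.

At (1, -3, 2): F = (0.000, 3.000, 10.43656).
Jacobian J = [[-3·w, -2, -3·u], [-2, 0, 5], [2·exp(u) + 2, -1, 0]].
At the point, J = [[-6.000, -2.000, -3.000], [-2.000, 0.000, 5.000], [7.43656, -1.000, 0.000]] (det J = -110.36564).
Solving J·Δ = −F gives Δ = (-0.864, 4.011, -0.946).
Then the next iterate is (u, v, w)₁ = (0.136, 1.011, 1.054).

(0.136, 1.011, 1.054)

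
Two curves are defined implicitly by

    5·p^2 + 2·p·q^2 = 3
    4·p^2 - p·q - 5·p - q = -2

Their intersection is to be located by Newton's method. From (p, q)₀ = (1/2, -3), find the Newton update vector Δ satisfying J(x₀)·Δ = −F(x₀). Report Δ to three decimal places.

At (1/2, -3): F = (7.250, 5.000).
Jacobian J = [[10·p + 2·q^2, 4·p·q], [8·p - q - 5, -p - 1]].
At the point, J = [[23.000, -6.000], [2.000, -1.500]] (det J = -22.500).
Solving J·Δ = −F gives Δ = (0.850, 4.467).

(0.850, 4.467)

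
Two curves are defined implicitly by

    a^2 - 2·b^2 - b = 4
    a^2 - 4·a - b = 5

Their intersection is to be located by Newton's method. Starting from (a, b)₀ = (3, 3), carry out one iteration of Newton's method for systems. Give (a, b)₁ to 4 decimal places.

At (3, 3): F = (-16.0000, -11.0000).
Jacobian J = [[2·a, -4·b - 1], [2·a - 4, -1]].
At the point, J = [[6.0000, -13.0000], [2.0000, -1.0000]] (det J = 20.0000).
Solving J·Δ = −F gives Δ = (6.3500, 1.7000).
Then the next iterate is (a, b)₁ = (9.3500, 4.7000).

(9.3500, 4.7000)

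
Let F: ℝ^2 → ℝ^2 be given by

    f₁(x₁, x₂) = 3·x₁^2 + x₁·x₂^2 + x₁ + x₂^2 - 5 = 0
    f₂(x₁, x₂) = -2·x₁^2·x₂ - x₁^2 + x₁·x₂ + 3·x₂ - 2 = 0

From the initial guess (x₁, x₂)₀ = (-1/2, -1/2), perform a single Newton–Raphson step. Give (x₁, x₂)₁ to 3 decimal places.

At (-1/2, -1/2): F = (-4.625, -3.250).
Jacobian J = [[6·x₁ + x₂^2 + 1, 2·x₁·x₂ + 2·x₂], [-4·x₁·x₂ - 2·x₁ + x₂, -2·x₁^2 + x₁ + 3]].
At the point, J = [[-1.750, -0.500], [-0.500, 2.000]] (det J = -3.750).
Solving J·Δ = −F gives Δ = (-2.900, 0.900).
Then the next iterate is (x₁, x₂)₁ = (-3.400, 0.400).

(-3.400, 0.400)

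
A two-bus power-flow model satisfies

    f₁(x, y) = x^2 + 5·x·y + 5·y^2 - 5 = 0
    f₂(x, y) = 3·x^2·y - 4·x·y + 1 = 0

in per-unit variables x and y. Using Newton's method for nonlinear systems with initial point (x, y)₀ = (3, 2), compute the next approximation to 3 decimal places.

(2.628, 0.627)

At (3, 2): F = (54.000, 31.000).
Jacobian J = [[2·x + 5·y, 5·x + 10·y], [6·x·y - 4·y, 3·x^2 - 4·x]].
At the point, J = [[16.000, 35.000], [28.000, 15.000]] (det J = -740.000).
Solving J·Δ = −F gives Δ = (-0.372, -1.373).
Then the next iterate is (x, y)₁ = (2.628, 0.627).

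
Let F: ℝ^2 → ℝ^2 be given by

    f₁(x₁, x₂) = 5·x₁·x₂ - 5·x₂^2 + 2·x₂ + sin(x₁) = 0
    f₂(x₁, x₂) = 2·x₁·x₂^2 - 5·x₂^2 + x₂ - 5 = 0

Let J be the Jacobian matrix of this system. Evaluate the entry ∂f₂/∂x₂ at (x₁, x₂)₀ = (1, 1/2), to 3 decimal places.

-2.000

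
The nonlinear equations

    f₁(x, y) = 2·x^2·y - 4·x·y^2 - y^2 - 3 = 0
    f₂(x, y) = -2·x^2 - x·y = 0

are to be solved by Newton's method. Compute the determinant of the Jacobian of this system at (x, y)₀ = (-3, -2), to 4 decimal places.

388.0000

J = [[4·x·y - 4·y^2, 2·x^2 - 8·x·y - 2·y], [-4·x - y, -x]].
At the point, J = [[8.0000, -26.0000], [14.0000, 3.0000]].
det J = 388.0000.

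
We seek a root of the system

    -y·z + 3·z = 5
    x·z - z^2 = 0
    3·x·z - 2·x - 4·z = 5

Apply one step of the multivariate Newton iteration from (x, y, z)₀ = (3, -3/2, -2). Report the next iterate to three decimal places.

(0.891, 3.641, -1.174)

At (3, -3/2, -2): F = (-14.000, -10.000, -21.000).
Jacobian J = [[0, -z, -y + 3], [z, 0, x - 2·z], [3·z - 2, 0, 3·x - 4]].
At the point, J = [[0.000, 2.000, 4.500], [-2.000, 0.000, 7.000], [-8.000, 0.000, 5.000]] (det J = -92.000).
Solving J·Δ = −F gives Δ = (-2.109, 5.141, 0.826).
Then the next iterate is (x, y, z)₁ = (0.891, 3.641, -1.174).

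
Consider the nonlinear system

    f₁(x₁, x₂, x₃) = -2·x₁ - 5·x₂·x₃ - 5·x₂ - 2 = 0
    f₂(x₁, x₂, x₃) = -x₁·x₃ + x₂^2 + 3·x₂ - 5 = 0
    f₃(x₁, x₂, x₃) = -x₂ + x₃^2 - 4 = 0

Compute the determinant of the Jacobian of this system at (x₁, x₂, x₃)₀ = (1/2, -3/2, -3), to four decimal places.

158.5000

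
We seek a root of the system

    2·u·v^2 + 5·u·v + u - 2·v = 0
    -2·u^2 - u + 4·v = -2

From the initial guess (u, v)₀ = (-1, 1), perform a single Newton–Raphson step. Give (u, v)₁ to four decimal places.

At (-1, 1): F = (-10.0000, 5.0000).
Jacobian J = [[2·v^2 + 5·v + 1, 4·u·v + 5·u - 2], [-4·u - 1, 4]].
At the point, J = [[8.0000, -11.0000], [3.0000, 4.0000]] (det J = 65.0000).
Solving J·Δ = −F gives Δ = (-0.2308, -1.0769).
Then the next iterate is (u, v)₁ = (-1.2308, -0.0769).

(-1.2308, -0.0769)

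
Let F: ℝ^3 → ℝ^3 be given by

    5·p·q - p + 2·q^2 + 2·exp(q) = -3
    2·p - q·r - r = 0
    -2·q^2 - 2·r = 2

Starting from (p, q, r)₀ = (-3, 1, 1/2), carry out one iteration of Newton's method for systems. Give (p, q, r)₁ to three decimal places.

(-2.339, 1.194, -2.388)

At (-3, 1, 1/2): F = (-1.56344, -7.000, -5.000).
Jacobian J = [[5·q - 1, 5·p + 4·q + 2·exp(q), 0], [2, -r, -q - 1], [0, -4·q, -2]].
At the point, J = [[4.000, -5.56344, 0.000], [2.000, -0.500, -2.000], [0.000, -4.000, -2.000]] (det J = -50.25375).
Solving J·Δ = −F gives Δ = (0.661, 0.194, -2.888).
Then the next iterate is (p, q, r)₁ = (-2.339, 1.194, -2.388).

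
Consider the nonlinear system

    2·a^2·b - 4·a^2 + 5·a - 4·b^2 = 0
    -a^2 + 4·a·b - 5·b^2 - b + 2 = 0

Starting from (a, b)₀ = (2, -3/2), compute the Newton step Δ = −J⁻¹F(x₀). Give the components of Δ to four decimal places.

At (2, -3/2): F = (-27.0000, -23.7500).
Jacobian J = [[4·a·b - 8·a + 5, 2·a^2 - 8·b], [-2·a + 4·b, 4·a - 10·b - 1]].
At the point, J = [[-23.0000, 20.0000], [-10.0000, 22.0000]] (det J = -306.0000).
Solving J·Δ = −F gives Δ = (-0.3889, 0.9028).

(-0.3889, 0.9028)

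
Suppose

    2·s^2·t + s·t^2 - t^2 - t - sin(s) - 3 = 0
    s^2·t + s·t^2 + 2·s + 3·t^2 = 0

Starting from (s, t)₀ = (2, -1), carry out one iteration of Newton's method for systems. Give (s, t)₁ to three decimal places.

(1.226, -0.038)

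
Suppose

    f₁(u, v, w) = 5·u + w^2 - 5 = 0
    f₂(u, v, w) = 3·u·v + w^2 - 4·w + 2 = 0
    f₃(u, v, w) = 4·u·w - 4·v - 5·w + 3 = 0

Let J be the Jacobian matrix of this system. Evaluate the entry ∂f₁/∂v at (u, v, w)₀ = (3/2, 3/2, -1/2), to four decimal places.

0.0000

∂f₁/∂v = 0.
At (3/2, 3/2, -1/2) this is 0.0000.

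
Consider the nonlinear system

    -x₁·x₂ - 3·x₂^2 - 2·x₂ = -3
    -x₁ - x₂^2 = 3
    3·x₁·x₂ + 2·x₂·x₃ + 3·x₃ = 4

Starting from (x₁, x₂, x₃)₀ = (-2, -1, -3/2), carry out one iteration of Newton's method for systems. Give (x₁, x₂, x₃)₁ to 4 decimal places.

(-3.5000, -0.7500, -4.2500)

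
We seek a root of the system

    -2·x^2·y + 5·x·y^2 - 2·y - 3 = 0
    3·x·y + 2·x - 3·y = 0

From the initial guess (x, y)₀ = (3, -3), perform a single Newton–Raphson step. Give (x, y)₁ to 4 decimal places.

(2.4085, -1.6901)

At (3, -3): F = (192.0000, -12.0000).
Jacobian J = [[-4·x·y + 5·y^2, -2·x^2 + 10·x·y - 2], [3·y + 2, 3·x - 3]].
At the point, J = [[81.0000, -110.0000], [-7.0000, 6.0000]] (det J = -284.0000).
Solving J·Δ = −F gives Δ = (-0.5915, 1.3099).
Then the next iterate is (x, y)₁ = (2.4085, -1.6901).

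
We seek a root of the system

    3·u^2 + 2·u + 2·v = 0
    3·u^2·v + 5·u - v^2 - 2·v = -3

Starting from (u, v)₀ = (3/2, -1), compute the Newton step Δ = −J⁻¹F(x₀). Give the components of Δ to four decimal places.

At (3/2, -1): F = (7.7500, 4.7500).
Jacobian J = [[6·u + 2, 2], [6·u·v + 5, 3·u^2 - 2·v - 2]].
At the point, J = [[11.0000, 2.0000], [-4.0000, 6.7500]] (det J = 82.2500).
Solving J·Δ = −F gives Δ = (-0.5205, -1.0122).

(-0.5205, -1.0122)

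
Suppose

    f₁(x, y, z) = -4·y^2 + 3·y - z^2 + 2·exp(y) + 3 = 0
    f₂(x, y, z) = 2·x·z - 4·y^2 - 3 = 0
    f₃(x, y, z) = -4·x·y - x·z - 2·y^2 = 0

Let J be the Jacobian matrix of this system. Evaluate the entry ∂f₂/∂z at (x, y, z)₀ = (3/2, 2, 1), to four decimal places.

3.0000

∂f₂/∂z = 2·x.
At (3/2, 2, 1) this is 3.0000.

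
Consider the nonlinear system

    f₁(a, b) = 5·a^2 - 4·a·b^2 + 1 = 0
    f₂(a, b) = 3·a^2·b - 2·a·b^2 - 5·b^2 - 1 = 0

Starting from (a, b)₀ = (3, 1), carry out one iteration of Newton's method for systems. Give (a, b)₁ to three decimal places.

(1.969, 1.300)

At (3, 1): F = (34.000, 15.000).
Jacobian J = [[10·a - 4·b^2, -8·a·b], [6·a·b - 2·b^2, 3·a^2 - 4·a·b - 10·b]].
At the point, J = [[26.000, -24.000], [16.000, 5.000]] (det J = 514.000).
Solving J·Δ = −F gives Δ = (-1.031, 0.300).
Then the next iterate is (a, b)₁ = (1.969, 1.300).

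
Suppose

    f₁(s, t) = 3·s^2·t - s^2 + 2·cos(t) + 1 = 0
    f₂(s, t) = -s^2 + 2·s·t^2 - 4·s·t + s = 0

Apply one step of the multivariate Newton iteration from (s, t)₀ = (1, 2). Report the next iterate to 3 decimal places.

(0.498, 1.875)

At (1, 2): F = (5.16771, 0.000).
Jacobian J = [[6·s·t - 2·s, 3·s^2 - 2·sin(t)], [-2·s + 2·t^2 - 4·t + 1, 4·s·t - 4·s]].
At the point, J = [[10.000, 1.18141], [-1.000, 4.000]] (det J = 41.18141).
Solving J·Δ = −F gives Δ = (-0.502, -0.125).
Then the next iterate is (s, t)₁ = (0.498, 1.875).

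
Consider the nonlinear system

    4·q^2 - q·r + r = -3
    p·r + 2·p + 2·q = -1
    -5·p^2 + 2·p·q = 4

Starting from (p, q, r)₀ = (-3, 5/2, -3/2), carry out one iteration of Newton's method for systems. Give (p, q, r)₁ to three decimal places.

(-1.402, 1.154, -0.631)

At (-3, 5/2, -3/2): F = (30.250, 4.500, -64.000).
Jacobian J = [[0, 8·q - r, -q + 1], [r + 2, 2, p], [-10·p + 2·q, 2·p, 0]].
At the point, J = [[0.000, 21.500, -1.500], [0.500, 2.000, -3.000], [35.000, -6.000, 0.000]] (det J = -2148.000).
Solving J·Δ = −F gives Δ = (1.598, -1.346, 0.869).
Then the next iterate is (p, q, r)₁ = (-1.402, 1.154, -0.631).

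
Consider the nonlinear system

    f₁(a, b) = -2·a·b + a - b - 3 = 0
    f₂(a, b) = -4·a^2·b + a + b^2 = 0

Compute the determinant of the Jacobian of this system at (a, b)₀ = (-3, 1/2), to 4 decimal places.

J = [[-2·b + 1, -2·a - 1], [-8·a·b + 1, -4·a^2 + 2·b]].
At the point, J = [[0.0000, 5.0000], [13.0000, -35.0000]].
det J = -65.0000.

-65.0000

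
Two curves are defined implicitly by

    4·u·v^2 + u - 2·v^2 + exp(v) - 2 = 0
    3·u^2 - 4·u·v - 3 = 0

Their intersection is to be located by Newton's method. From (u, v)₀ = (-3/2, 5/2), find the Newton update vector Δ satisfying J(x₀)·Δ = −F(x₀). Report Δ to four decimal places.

(0.7346, -0.7987)

At (-3/2, 5/2): F = (-41.317506, 18.7500).
Jacobian J = [[4·v^2 + 1, 8·u·v - 4·v + exp(v)], [6·u - 4·v, -4·u]].
At the point, J = [[26.0000, -27.817506], [-19.0000, 6.0000]] (det J = -372.532615).
Solving J·Δ = −F gives Δ = (0.7346, -0.7987).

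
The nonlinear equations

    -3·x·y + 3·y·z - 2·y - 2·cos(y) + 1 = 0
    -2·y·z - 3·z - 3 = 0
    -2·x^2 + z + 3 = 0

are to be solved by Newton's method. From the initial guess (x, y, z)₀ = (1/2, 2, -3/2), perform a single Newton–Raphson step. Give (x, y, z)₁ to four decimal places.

(0.9250, -0.8501, -1.6501)

At (1/2, 2, -3/2): F = (-14.167706, 7.5000, 1.0000).
Jacobian J = [[-3·y, -3·x + 3·z + 2·sin(y) - 2, 3·y], [0, -2·z, -2·y - 3], [-4·x, 0, 1]].
At the point, J = [[-6.0000, -6.181405, 6.0000], [0.0000, 3.0000, -7.0000], [-2.0000, 0.0000, 1.0000]] (det J = -68.539672).
Solving J·Δ = −F gives Δ = (0.4250, -2.8501, -0.1501).
Then the next iterate is (x, y, z)₁ = (0.9250, -0.8501, -1.6501).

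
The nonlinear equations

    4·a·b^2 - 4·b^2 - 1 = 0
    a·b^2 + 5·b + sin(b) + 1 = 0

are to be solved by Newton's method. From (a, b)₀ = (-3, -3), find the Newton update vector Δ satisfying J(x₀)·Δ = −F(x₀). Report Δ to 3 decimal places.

(10.582, -2.458)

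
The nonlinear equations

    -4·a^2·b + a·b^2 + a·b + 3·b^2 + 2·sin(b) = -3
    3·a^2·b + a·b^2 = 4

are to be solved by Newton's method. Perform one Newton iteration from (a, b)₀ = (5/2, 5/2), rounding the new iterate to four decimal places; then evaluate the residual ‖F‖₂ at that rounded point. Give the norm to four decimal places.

16.2183

At (5/2, 5/2): F = (-17.678056, 58.5000).
Jacobian J = [[-8·a·b + b^2 + b, -4·a^2 + 2·a·b + a + 6·b + 2·cos(b)], [6·a·b + b^2, 3·a^2 + 2·a·b]].
At the point, J = [[-41.2500, 3.397713], [43.7500, 31.2500]] (det J = -1437.712434).
Solving J·Δ = −F gives Δ = (-0.5225, -1.1405).
Then the next iterate is (a, b)₁ = (1.9775, 1.3595).
Re-evaluating at (1.9775, 1.3595): F = (-4.421786, 15.603895), so ‖F‖₂ = 16.2183.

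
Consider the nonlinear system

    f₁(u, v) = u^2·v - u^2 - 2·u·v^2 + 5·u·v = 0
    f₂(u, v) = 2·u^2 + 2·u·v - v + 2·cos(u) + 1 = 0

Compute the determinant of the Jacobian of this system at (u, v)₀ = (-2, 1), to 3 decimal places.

J = [[2·u·v - 2·u - 2·v^2 + 5·v, u^2 - 4·u·v + 5·u], [4·u + 2·v - 2·sin(u), 2·u - 1]].
At the point, J = [[3.000, 2.000], [-4.18141, -5.000]].
det J = -6.637.

-6.637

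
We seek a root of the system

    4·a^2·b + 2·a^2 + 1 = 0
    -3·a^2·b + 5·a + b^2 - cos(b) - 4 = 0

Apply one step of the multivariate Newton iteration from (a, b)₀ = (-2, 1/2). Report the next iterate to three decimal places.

(17.710, 19.147)

At (-2, 1/2): F = (17.000, -20.62758).
Jacobian J = [[8·a·b + 4·a, 4·a^2], [-6·a·b + 5, -3·a^2 + 2·b + sin(b)]].
At the point, J = [[-16.000, 16.000], [11.000, -10.52057]] (det J = -7.67081).
Solving J·Δ = −F gives Δ = (19.710, 18.647).
Then the next iterate is (a, b)₁ = (17.710, 19.147).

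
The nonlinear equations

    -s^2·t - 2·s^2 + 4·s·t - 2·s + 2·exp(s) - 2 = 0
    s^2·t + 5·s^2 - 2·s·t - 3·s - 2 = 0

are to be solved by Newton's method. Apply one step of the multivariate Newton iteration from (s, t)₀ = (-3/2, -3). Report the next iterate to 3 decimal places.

(-0.628, -2.121)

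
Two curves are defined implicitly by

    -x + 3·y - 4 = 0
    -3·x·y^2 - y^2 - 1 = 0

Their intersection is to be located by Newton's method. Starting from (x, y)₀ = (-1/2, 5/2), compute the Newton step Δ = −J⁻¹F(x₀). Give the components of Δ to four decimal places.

At (-1/2, 5/2): F = (4.0000, 2.1250).
Jacobian J = [[-1, 3], [-3·y^2, -6·x·y - 2·y]].
At the point, J = [[-1.0000, 3.0000], [-18.7500, 2.5000]] (det J = 53.7500).
Solving J·Δ = −F gives Δ = (-0.0674, -1.3558).

(-0.0674, -1.3558)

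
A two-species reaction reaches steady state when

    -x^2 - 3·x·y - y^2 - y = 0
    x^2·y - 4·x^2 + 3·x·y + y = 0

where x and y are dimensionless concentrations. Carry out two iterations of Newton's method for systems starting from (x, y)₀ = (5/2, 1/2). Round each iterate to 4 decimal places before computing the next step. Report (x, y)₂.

At (5/2, 1/2): F = (-10.7500, -17.6250).
Jacobian J = [[-2·x - 3·y, -3·x - 2·y - 1], [2·x·y - 8·x + 3·y, x^2 + 3·x + 1]].
At the point, J = [[-6.5000, -9.5000], [-16.0000, 14.7500]] (det J = -247.8750).
Solving J·Δ = −F gives Δ = (-1.3152, -0.2317).
Then the next iterate is (x, y)₁ = (1.1848, 0.2683).
Round to (1.1848, 0.2683) and repeat: F = (-2.697681, -4.016432), J = [[-3.1745, -5.0910], [-8.037736, 5.958151]].
Δ = (-0.6104, -0.1493), so (x, y)₂ = (0.5744, 0.1190).

(0.5744, 0.1190)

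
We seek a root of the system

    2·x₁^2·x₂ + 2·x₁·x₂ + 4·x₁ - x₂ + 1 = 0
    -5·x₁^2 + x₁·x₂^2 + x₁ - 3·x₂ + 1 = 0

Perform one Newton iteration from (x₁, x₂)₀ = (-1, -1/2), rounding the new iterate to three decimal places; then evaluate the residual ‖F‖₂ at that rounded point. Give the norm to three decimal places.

128.787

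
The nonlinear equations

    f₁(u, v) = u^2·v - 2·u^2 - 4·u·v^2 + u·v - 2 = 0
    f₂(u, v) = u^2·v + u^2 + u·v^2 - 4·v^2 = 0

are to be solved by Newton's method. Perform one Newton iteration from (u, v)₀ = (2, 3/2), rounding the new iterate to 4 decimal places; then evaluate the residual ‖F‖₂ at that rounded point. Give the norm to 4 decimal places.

7.0035

At (2, 3/2): F = (-19.0000, 5.5000).
Jacobian J = [[2·u·v - 4·u - 4·v^2 + v, u^2 - 8·u·v + u], [2·u·v + 2·u + v^2, u^2 + 2·u·v - 8·v]].
At the point, J = [[-9.5000, -18.0000], [12.2500, -2.0000]] (det J = 239.5000).
Solving J·Δ = −F gives Δ = (-0.5720, -0.7537).
Then the next iterate is (u, v)₁ = (1.4280, 0.7463).
Re-evaluating at (1.4280, 0.7463): F = (-6.672185, 2.128516), so ‖F‖₂ = 7.0035.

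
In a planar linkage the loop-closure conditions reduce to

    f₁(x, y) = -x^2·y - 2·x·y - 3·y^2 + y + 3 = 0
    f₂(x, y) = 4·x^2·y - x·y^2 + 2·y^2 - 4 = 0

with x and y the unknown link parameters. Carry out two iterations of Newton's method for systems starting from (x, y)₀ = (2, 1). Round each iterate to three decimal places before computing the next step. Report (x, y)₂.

(1.284, 0.617)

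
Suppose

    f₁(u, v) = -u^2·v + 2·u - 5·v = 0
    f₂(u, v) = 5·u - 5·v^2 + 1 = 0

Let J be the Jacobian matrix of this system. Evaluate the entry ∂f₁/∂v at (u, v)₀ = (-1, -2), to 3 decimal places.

-6.000

∂f₁/∂v = -u^2 - 5.
At (-1, -2) this is -6.000.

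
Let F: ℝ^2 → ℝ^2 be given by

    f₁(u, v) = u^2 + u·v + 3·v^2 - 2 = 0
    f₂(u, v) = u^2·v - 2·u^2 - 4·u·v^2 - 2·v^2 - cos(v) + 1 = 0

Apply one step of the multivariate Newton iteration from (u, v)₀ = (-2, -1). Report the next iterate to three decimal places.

(-1.018, -0.738)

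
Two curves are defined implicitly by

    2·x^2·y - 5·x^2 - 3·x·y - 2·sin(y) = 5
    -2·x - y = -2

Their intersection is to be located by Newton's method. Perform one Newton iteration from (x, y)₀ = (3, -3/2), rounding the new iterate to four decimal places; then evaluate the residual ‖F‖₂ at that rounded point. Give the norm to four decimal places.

16.9858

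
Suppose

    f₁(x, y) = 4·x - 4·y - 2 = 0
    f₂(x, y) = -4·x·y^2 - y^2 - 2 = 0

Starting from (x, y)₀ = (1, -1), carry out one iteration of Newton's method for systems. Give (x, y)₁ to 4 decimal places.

At (1, -1): F = (6.0000, -7.0000).
Jacobian J = [[4, -4], [-4·y^2, -8·x·y - 2·y]].
At the point, J = [[4.0000, -4.0000], [-4.0000, 10.0000]] (det J = 24.0000).
Solving J·Δ = −F gives Δ = (-1.3333, 0.1667).
Then the next iterate is (x, y)₁ = (-0.3333, -0.8333).

(-0.3333, -0.8333)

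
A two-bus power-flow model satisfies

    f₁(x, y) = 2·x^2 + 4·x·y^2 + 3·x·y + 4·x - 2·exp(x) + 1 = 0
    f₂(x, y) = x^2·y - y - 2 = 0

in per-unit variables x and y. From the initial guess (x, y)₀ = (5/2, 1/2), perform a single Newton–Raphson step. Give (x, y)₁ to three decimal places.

At (5/2, 1/2): F = (5.38501, 0.625).
Jacobian J = [[4·x + 4·y^2 + 3·y - 2·exp(x) + 4, 8·x·y + 3·x], [2·x·y, x^2 - 1]].
At the point, J = [[-7.86499, 17.500], [2.500, 5.250]] (det J = -85.04119).
Solving J·Δ = −F gives Δ = (0.204, -0.216).
Then the next iterate is (x, y)₁ = (2.704, 0.284).

(2.704, 0.284)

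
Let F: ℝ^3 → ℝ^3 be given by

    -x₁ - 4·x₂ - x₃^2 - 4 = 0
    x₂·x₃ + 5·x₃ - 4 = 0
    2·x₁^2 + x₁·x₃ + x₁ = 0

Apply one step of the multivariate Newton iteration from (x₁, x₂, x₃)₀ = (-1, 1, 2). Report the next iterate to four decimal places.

(-1.3333, -1.0000, 1.3333)

At (-1, 1, 2): F = (-11.0000, 8.0000, -1.0000).
Jacobian J = [[-1, -4, -2·x₃], [0, x₃, x₂ + 5], [4·x₁ + x₃ + 1, 0, x₁]].
At the point, J = [[-1.0000, -4.0000, -4.0000], [0.0000, 2.0000, 6.0000], [-1.0000, 0.0000, -1.0000]] (det J = 18.0000).
Solving J·Δ = −F gives Δ = (-0.3333, -2.0000, -0.6667).
Then the next iterate is (x₁, x₂, x₃)₁ = (-1.3333, -1.0000, 1.3333).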